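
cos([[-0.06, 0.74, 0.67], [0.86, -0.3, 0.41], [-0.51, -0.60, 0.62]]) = [[0.85,0.3,-0.36], [0.22,0.77,-0.36], [0.41,0.3,1.06]]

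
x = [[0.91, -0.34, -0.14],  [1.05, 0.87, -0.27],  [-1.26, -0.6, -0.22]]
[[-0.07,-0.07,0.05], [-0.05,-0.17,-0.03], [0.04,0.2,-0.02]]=x @ [[-0.06, -0.11, 0.04], [0.03, -0.08, -0.07], [0.06, -0.04, 0.04]]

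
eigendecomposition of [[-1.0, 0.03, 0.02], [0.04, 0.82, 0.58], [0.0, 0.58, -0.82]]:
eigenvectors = [[-0.02+0.00j, (0.12+0.66j), 0.12-0.66j], [(-0.95+0j), 0.22-0.01j, 0.22+0.01j], [(-0.3+0j), -0.71+0.00j, -0.71-0.00j]]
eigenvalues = [(1.01+0j), (-1+0.01j), (-1-0.01j)]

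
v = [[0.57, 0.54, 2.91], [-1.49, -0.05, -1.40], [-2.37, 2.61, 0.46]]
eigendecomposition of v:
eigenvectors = [[0.09-0.60j,  (0.09+0.6j),  -0.61+0.00j], [(0.17+0.36j),  (0.17-0.36j),  (-0.7+0j)], [(0.69+0j),  0.69-0.00j,  (0.37+0j)]]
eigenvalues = [(0.79+3.45j), (0.79-3.45j), (-0.59+0j)]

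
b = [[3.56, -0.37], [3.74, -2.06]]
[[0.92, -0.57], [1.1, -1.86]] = b@ [[0.25,-0.08], [-0.08,0.76]]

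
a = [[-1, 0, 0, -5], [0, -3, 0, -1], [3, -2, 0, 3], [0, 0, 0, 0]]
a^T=[[-1, 0, 3, 0], [0, -3, -2, 0], [0, 0, 0, 0], [-5, -1, 3, 0]]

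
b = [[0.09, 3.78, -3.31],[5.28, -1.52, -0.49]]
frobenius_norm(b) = 7.46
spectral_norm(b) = 5.68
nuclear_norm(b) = 10.52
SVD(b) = [[-0.46, 0.89],[0.89, 0.46]] @ diag([5.684541491823563, 4.833992969351151]) @ [[0.82, -0.54, 0.19], [0.52, 0.55, -0.65]]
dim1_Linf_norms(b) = [3.78, 5.28]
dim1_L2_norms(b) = [5.03, 5.52]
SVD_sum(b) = [[-2.13, 1.42, -0.5], [4.13, -2.74, 0.96]] + [[2.22, 2.36, -2.81], [1.15, 1.22, -1.45]]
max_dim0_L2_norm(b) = 5.28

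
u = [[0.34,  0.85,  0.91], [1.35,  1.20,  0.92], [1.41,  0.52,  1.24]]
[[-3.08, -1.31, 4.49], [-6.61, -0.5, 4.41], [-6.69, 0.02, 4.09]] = u @ [[-3.19, 1.18, -0.8], [-0.83, -1.07, 1.99], [-1.42, -0.88, 3.37]]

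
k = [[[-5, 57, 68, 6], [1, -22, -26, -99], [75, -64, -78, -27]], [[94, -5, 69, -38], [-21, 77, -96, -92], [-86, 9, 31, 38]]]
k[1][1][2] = -96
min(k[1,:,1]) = -5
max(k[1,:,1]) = 77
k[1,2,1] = 9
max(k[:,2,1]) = 9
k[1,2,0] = -86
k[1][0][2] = 69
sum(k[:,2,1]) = -55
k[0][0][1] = 57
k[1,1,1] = 77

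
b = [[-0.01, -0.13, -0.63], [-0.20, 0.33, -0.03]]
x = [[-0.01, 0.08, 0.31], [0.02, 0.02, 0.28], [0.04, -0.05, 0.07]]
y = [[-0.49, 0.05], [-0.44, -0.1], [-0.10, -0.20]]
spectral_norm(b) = 0.64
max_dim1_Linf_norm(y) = 0.49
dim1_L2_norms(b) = [0.64, 0.39]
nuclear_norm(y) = 0.89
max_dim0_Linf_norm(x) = 0.31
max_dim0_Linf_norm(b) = 0.63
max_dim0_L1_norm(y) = 1.03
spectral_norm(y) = 0.67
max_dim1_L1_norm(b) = 0.77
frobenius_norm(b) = 0.75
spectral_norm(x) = 0.43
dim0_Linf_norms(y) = [0.49, 0.2]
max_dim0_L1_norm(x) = 0.66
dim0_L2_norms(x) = [0.05, 0.1, 0.42]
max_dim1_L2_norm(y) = 0.49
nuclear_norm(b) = 1.03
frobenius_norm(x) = 0.44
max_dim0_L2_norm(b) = 0.63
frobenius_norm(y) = 0.70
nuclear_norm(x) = 0.51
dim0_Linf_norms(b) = [0.2, 0.33, 0.63]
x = y @ b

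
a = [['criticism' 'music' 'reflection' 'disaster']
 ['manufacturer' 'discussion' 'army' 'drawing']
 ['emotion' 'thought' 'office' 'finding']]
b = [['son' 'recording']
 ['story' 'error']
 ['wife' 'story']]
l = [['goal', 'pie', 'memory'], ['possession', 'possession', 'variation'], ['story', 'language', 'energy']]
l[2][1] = 'language'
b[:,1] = ['recording', 'error', 'story']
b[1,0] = 'story'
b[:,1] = ['recording', 'error', 'story']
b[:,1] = ['recording', 'error', 'story']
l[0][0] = 'goal'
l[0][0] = 'goal'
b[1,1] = 'error'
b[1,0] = 'story'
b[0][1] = 'recording'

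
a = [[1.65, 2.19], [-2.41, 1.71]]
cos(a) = [[-0.48,  -4.67], [5.13,  -0.61]]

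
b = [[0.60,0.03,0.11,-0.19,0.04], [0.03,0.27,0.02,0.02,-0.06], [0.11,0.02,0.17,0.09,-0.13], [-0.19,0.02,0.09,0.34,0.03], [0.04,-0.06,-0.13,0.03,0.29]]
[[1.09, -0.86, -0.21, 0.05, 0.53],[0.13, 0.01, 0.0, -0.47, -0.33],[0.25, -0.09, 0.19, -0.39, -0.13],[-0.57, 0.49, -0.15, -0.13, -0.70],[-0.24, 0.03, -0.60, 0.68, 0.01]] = b @ [[1.76, -1.04, -0.71, 0.47, 0.58], [0.10, 0.12, -0.25, -1.42, -1.24], [-0.25, -0.44, 0.94, -1.64, -0.49], [-0.53, 0.98, -0.93, 0.28, -1.51], [-1.09, -0.03, -1.52, 1.22, -0.38]]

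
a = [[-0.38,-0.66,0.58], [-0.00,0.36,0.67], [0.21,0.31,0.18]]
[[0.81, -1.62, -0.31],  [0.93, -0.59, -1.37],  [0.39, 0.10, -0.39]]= a @ [[1.11, 0.08, 1.34], [-0.44, 1.11, -1.43], [1.62, -1.47, -1.28]]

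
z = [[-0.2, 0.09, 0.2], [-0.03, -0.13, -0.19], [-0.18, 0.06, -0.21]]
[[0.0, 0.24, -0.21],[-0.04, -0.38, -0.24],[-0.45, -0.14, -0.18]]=z@[[0.49,0.36,1.67],[-1.62,1.62,1.60],[1.24,0.81,-0.10]]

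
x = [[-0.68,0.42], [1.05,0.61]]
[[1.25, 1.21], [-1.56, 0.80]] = x@[[-1.66, -0.47], [0.30, 2.12]]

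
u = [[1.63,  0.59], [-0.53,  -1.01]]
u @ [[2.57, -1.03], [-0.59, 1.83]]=[[3.84, -0.6], [-0.77, -1.30]]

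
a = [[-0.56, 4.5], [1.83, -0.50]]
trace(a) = -1.06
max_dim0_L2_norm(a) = 4.53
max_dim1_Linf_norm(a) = 4.5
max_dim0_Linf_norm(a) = 4.5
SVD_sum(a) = [[-0.87, 4.44], [0.16, -0.83]] + [[0.31, 0.06], [1.67, 0.33]]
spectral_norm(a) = 4.60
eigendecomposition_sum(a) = [[-1.72, 2.67], [1.08, -1.68]] + [[1.16, 1.83], [0.75, 1.18]]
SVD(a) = [[0.98, -0.18], [-0.18, -0.98]] @ diag([4.601500419123701, 1.7287839346790568]) @ [[-0.19,  0.98], [-0.98,  -0.19]]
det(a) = -7.96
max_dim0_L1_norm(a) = 5.0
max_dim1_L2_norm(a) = 4.53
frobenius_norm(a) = 4.92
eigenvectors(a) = [[-0.85,-0.84],[0.53,-0.54]]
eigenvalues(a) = [-3.4, 2.34]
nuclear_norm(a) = 6.33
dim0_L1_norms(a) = [2.39, 5.0]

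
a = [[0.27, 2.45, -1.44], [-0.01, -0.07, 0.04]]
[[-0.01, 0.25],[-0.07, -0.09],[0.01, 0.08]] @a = [[-0.01, -0.04, 0.02],[-0.02, -0.17, 0.1],[0.00, 0.02, -0.01]]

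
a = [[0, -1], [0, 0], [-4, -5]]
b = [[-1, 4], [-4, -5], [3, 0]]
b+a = [[-1, 3], [-4, -5], [-1, -5]]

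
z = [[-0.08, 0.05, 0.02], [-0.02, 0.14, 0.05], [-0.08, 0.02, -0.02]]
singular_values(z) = [0.17, 0.1, 0.02]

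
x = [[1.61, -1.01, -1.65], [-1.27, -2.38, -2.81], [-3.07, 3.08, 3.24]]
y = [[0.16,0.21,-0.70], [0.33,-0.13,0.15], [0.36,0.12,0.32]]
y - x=[[-1.45, 1.22, 0.95], [1.60, 2.25, 2.96], [3.43, -2.96, -2.92]]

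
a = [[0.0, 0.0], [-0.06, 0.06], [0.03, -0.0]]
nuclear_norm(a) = 0.11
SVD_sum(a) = [[-0.0, 0.0], [-0.06, 0.06], [0.02, -0.01]] + [[0.00, 0.0], [0.0, 0.0], [0.01, 0.01]]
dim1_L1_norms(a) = [0.0, 0.12, 0.03]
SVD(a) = [[0.0, -0.00], [0.97, -0.26], [-0.26, -0.97]] @ diag([0.08762428879445669, 0.020542249469462995]) @ [[-0.75, 0.66],[-0.66, -0.75]]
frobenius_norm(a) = 0.09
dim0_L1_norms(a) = [0.09, 0.06]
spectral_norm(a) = 0.09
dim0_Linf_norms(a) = [0.06, 0.06]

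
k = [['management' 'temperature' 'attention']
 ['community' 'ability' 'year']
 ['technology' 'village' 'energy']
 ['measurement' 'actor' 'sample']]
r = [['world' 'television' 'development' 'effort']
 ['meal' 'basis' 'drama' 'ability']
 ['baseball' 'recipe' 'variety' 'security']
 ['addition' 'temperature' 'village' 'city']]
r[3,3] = 'city'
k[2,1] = 'village'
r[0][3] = 'effort'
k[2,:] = ['technology', 'village', 'energy']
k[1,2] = 'year'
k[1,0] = 'community'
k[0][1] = 'temperature'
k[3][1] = 'actor'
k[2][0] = 'technology'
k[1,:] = ['community', 'ability', 'year']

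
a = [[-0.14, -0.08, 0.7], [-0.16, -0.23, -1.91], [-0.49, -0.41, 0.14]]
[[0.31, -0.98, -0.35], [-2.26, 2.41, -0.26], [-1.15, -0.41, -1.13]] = a @ [[1.84,0.33,0.66], [0.91,0.16,1.91], [0.92,-1.31,-0.15]]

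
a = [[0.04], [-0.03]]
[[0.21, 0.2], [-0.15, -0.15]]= a@ [[5.14, 5.05]]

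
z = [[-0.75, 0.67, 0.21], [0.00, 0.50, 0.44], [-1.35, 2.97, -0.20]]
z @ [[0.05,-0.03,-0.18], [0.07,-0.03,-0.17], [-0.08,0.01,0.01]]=[[-0.01, 0.0, 0.02],[-0.00, -0.01, -0.08],[0.16, -0.05, -0.26]]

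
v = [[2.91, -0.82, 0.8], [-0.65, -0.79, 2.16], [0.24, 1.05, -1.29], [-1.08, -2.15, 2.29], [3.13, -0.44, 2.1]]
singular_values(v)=[5.08, 4.1, 1.03]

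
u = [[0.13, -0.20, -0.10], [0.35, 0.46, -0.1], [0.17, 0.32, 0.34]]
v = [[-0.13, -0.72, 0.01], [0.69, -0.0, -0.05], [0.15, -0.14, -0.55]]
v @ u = [[-0.27, -0.3, 0.09], [0.08, -0.15, -0.09], [-0.12, -0.27, -0.19]]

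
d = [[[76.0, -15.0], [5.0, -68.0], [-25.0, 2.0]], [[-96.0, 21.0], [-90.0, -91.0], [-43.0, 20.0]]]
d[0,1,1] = -68.0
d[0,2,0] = -25.0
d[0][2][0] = -25.0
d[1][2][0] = -43.0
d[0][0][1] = -15.0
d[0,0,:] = [76.0, -15.0]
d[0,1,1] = -68.0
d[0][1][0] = 5.0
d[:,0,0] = [76.0, -96.0]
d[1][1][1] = -91.0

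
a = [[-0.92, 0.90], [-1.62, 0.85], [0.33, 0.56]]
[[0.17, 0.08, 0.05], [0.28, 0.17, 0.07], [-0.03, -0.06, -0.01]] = a @ [[-0.15, -0.12, -0.04], [0.04, -0.03, 0.01]]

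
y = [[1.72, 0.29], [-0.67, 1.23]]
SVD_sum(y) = [[1.62,-0.28], [-0.86,0.15]] + [[0.1, 0.57],[0.19, 1.08]]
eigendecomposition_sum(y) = [[(0.86-0.31j), 0.14-0.58j], [(-0.34+1.35j), (0.61+0.68j)]] + [[0.86+0.31j, (0.14+0.58j)], [-0.34-1.35j, 0.61-0.68j]]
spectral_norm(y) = 1.86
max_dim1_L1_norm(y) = 2.01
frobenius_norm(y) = 2.24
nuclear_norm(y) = 3.10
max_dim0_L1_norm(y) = 2.39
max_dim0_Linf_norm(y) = 1.72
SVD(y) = [[-0.88, 0.47], [0.47, 0.88]] @ diag([1.8611769999451975, 1.241096360028098]) @ [[-0.99, 0.17], [0.17, 0.99]]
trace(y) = 2.95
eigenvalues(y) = [(1.48+0.37j), (1.48-0.37j)]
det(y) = 2.31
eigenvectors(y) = [[(-0.31-0.46j), -0.31+0.46j], [(0.84+0j), 0.84-0.00j]]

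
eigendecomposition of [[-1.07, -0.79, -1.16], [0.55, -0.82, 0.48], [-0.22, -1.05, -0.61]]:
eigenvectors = [[(0.73+0j),  (0.73-0j),  (-0.74+0j)], [(-0.31-0.43j),  (-0.31+0.43j),  -0.13+0.00j], [0.28-0.33j,  (0.28+0.33j),  (0.66+0j)]]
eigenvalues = [(-1.17+0.98j), (-1.17-0.98j), (-0.16+0j)]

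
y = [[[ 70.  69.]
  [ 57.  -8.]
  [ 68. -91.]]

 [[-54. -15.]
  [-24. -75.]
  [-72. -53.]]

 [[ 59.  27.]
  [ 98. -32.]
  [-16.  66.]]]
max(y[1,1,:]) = -24.0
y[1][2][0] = -72.0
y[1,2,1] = -53.0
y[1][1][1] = -75.0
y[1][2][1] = -53.0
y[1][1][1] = -75.0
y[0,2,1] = -91.0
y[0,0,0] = 70.0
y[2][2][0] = -16.0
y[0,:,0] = [70.0, 57.0, 68.0]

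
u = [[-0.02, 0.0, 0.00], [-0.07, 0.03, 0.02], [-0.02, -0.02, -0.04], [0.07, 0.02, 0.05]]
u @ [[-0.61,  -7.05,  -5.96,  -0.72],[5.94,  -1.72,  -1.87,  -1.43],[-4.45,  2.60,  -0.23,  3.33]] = [[0.01,  0.14,  0.12,  0.01], [0.13,  0.49,  0.36,  0.07], [0.07,  0.07,  0.17,  -0.09], [-0.15,  -0.4,  -0.47,  0.09]]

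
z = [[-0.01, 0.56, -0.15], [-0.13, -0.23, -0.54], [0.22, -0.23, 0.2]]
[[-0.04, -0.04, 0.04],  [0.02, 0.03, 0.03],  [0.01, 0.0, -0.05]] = z@[[-0.02, -0.07, -0.10],[-0.07, -0.08, 0.06],[0.00, -0.01, -0.05]]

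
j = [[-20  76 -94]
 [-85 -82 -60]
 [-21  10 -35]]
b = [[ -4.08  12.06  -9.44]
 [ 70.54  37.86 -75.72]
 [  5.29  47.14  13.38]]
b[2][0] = 5.29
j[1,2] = -60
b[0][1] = 12.06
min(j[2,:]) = -35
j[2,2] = -35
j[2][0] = -21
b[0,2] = -9.44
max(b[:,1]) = 47.14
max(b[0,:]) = 12.06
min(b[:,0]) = -4.08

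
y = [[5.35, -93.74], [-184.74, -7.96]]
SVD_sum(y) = [[1.76, 0.07], [-184.77, -7.06]] + [[3.59, -93.81], [0.03, -0.90]]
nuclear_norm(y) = 278.80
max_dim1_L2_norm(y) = 184.91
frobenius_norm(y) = 207.38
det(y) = -17360.11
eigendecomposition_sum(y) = [[68.52, -46.41], [-91.46, 61.94]] + [[-63.17, -47.33], [-93.28, -69.9]]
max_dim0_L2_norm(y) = 184.82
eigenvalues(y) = [130.46, -133.07]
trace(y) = -2.61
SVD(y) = [[-0.01, 1.0], [1.0, 0.01]] @ diag([184.917658431698, 93.88023700512197]) @ [[-1.0,-0.04], [0.04,-1.0]]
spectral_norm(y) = 184.92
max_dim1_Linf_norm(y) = 184.74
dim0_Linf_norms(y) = [184.74, 93.74]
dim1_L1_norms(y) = [99.09, 192.7]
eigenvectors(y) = [[0.60, 0.56], [-0.8, 0.83]]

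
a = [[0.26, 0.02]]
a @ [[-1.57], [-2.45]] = [[-0.46]]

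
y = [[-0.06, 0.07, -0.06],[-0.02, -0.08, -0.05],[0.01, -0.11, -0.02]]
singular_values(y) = [0.16, 0.1, 0.0]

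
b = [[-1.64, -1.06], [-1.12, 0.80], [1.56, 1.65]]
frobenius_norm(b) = 3.30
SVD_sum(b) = [[-1.55,-1.18], [-0.32,-0.25], [1.78,1.36]] + [[-0.09, 0.12], [-0.80, 1.05], [-0.22, 0.29]]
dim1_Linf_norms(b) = [1.64, 1.12, 1.65]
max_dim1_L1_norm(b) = 3.21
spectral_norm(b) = 3.00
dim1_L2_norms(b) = [1.95, 1.38, 2.27]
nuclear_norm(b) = 4.37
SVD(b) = [[-0.65, -0.11], [-0.14, -0.96], [0.75, -0.27]] @ diag([2.9961205172249508, 1.3736672982435354]) @ [[0.8, 0.61], [0.61, -0.80]]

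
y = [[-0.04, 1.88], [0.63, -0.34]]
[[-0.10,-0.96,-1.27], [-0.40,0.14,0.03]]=y @ [[-0.67, -0.05, -0.32], [-0.07, -0.51, -0.68]]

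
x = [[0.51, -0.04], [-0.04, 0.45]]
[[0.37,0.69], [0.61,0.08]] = x @ [[0.84, 1.38], [1.43, 0.29]]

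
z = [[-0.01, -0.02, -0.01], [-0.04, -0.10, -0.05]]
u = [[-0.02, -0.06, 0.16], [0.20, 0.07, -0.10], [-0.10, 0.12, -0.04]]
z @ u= [[-0.0,-0.00,0.00], [-0.01,-0.01,0.01]]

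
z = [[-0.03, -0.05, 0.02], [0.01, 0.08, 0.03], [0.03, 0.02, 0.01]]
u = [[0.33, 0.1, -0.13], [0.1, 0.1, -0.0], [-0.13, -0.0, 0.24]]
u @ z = [[-0.01, -0.01, 0.01], [-0.00, 0.00, 0.0], [0.01, 0.01, -0.00]]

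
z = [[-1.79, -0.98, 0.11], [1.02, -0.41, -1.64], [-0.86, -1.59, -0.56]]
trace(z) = -2.76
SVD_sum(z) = [[-1.61, -1.21, 0.12], [0.53, 0.40, -0.04], [-1.28, -0.96, 0.09]] + [[-0.05, 0.08, 0.13], [0.57, -0.90, -1.52], [0.30, -0.47, -0.79]] + [[-0.13, 0.15, -0.14], [-0.08, 0.09, -0.09], [0.13, -0.16, 0.14]]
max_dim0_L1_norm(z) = 3.67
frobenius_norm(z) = 3.41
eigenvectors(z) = [[-0.30, 0.89, 0.7], [0.69, -0.26, 0.24], [-0.66, 0.38, 0.67]]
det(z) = 2.10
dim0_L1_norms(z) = [3.67, 2.98, 2.31]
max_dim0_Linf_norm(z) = 1.79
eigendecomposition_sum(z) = [[-0.14,-0.17,0.21], [0.33,0.40,-0.48], [-0.31,-0.38,0.46]] + [[-1.96, 0.81, 1.74], [0.59, -0.24, -0.52], [-0.85, 0.35, 0.75]] + [[0.31, -1.62, -1.84], [0.11, -0.56, -0.64], [0.30, -1.56, -1.77]]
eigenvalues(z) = [0.71, -1.45, -2.03]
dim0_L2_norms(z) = [2.23, 1.91, 1.74]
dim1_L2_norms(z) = [2.04, 1.97, 1.89]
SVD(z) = [[-0.76, 0.08, -0.65], [0.25, -0.88, -0.40], [-0.6, -0.46, 0.65]] @ diag([2.6674375705176483, 2.097680025215379, 0.374853730411364]) @ [[0.8, 0.60, -0.06], [-0.31, 0.49, 0.82], [0.52, -0.64, 0.57]]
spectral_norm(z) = 2.67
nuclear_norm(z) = 5.14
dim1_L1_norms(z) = [2.88, 3.07, 3.01]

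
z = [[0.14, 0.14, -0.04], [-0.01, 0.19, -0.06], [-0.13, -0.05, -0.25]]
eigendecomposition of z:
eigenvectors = [[0.05, 0.94, -0.88], [0.13, -0.15, -0.37], [0.99, -0.3, 0.29]]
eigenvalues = [-0.26, 0.13, 0.21]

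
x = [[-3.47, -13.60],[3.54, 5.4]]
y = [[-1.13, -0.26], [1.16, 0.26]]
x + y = [[-4.60, -13.86], [4.7, 5.66]]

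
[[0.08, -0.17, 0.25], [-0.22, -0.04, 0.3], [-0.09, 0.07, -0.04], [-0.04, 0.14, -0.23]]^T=[[0.08, -0.22, -0.09, -0.04], [-0.17, -0.04, 0.07, 0.14], [0.25, 0.30, -0.04, -0.23]]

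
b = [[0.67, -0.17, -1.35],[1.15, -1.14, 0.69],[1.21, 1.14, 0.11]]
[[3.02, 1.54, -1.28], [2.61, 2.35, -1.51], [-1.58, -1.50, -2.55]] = b @ [[0.94, 0.57, -1.76], [-2.24, -1.86, -0.38], [-1.49, -0.62, 0.12]]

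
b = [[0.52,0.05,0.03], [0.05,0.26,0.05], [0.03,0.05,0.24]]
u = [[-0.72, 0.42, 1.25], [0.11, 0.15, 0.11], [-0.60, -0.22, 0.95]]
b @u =[[-0.39, 0.22, 0.68], [-0.04, 0.05, 0.14], [-0.16, -0.03, 0.27]]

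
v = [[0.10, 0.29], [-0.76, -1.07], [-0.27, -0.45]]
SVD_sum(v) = [[0.17,0.25], [-0.74,-1.09], [-0.29,-0.43]] + [[-0.07,0.04], [-0.02,0.02], [0.02,-0.02]]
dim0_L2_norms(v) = [0.81, 1.2]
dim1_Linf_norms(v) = [0.29, 1.07, 0.45]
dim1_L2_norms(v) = [0.31, 1.31, 0.52]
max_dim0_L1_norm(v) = 1.81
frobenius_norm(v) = 1.45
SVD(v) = [[-0.21, -0.89], [0.91, -0.33], [0.36, 0.32]] @ diag([1.443587230792356, 0.08975470513158519]) @ [[-0.56, -0.83], [0.83, -0.56]]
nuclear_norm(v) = 1.53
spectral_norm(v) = 1.44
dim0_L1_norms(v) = [1.13, 1.81]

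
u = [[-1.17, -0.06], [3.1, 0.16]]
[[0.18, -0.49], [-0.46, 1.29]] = u@ [[-0.18, 0.38], [0.59, 0.72]]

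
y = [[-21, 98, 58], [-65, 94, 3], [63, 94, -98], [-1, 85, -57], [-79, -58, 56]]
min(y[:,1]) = -58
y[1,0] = -65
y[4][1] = -58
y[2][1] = 94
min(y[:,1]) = -58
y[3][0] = -1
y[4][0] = -79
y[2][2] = -98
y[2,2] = -98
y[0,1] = 98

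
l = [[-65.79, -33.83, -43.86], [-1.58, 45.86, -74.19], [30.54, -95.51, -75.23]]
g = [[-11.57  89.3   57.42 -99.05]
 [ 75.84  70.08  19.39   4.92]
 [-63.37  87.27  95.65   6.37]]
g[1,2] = 19.39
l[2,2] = -75.23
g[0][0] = -11.57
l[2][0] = 30.54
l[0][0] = -65.79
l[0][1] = -33.83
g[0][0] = -11.57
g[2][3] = 6.37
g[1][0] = 75.84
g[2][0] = -63.37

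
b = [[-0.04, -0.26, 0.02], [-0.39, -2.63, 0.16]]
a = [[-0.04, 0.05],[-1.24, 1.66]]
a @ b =[[-0.02, -0.12, 0.01], [-0.6, -4.04, 0.24]]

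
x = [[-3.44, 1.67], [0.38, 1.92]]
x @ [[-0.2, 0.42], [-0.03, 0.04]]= [[0.64, -1.38], [-0.13, 0.24]]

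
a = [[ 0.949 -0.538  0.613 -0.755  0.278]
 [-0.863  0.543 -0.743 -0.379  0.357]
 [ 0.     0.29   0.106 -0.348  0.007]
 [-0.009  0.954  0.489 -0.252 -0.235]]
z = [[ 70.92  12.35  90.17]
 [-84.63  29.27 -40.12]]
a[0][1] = -0.538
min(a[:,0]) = -0.863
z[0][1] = 12.35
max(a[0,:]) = 0.949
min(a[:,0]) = -0.863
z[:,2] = [90.17, -40.12]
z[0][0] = 70.92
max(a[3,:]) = 0.954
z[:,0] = [70.92, -84.63]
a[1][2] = -0.743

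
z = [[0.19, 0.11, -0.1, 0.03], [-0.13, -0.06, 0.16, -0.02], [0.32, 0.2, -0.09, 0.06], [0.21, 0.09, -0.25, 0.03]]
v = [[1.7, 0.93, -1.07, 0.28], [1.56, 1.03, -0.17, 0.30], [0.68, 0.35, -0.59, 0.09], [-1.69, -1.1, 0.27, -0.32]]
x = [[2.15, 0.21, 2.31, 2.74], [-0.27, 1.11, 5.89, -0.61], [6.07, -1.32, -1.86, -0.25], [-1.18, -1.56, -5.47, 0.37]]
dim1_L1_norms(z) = [0.43, 0.37, 0.67, 0.58]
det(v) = 0.00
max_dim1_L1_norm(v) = 3.98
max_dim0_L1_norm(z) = 0.85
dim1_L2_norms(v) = [2.23, 1.9, 0.97, 2.06]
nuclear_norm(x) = 18.73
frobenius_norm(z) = 0.61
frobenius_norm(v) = 3.71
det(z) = -0.00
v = x @ z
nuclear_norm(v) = 4.42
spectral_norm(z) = 0.59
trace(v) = 1.82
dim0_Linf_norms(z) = [0.32, 0.2, 0.25, 0.06]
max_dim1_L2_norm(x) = 6.49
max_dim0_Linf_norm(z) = 0.32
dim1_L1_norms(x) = [7.41, 7.88, 9.5, 8.58]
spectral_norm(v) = 3.63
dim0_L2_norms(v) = [2.94, 1.81, 1.26, 0.53]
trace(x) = 1.77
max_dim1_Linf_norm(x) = 6.07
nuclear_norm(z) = 0.77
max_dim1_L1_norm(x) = 9.5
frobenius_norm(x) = 11.40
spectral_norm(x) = 8.84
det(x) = 82.89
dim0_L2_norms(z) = [0.45, 0.25, 0.33, 0.08]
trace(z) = 0.07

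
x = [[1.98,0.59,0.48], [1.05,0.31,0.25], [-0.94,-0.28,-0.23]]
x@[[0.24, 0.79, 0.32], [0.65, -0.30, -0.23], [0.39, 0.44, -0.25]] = [[1.05, 1.60, 0.38], [0.55, 0.85, 0.2], [-0.50, -0.76, -0.18]]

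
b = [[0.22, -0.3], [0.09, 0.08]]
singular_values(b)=[0.37, 0.12]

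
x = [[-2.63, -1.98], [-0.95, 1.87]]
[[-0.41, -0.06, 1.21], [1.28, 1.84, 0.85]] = x@ [[-0.26, -0.52, -0.58],[0.55, 0.72, 0.16]]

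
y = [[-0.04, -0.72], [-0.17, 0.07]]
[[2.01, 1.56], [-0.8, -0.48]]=y@ [[3.5, 1.91], [-2.98, -2.27]]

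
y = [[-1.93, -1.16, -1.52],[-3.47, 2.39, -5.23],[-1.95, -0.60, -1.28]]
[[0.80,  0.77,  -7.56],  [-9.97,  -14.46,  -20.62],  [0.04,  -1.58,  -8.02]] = y @ [[-0.23, 2.39, 3.84], [-1.88, -3.87, -1.06], [1.20, -0.59, 0.91]]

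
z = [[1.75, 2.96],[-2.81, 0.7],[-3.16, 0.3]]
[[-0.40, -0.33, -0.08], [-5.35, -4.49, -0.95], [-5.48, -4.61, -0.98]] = z @ [[1.63, 1.37, 0.29], [-1.1, -0.92, -0.20]]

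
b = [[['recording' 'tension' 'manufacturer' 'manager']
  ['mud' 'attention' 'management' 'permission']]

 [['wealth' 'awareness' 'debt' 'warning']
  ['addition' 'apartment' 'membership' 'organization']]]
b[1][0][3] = 'warning'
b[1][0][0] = 'wealth'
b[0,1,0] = 'mud'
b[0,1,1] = 'attention'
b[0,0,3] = 'manager'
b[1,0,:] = ['wealth', 'awareness', 'debt', 'warning']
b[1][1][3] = 'organization'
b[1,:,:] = [['wealth', 'awareness', 'debt', 'warning'], ['addition', 'apartment', 'membership', 'organization']]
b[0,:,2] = ['manufacturer', 'management']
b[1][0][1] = 'awareness'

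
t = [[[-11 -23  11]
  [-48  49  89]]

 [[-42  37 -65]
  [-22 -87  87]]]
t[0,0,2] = 11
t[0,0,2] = 11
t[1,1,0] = -22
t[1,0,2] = -65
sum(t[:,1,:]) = 68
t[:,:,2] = [[11, 89], [-65, 87]]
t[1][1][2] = 87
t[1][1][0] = -22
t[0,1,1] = 49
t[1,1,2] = 87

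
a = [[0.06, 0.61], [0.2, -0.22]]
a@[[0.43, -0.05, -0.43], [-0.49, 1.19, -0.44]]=[[-0.27,0.72,-0.29],  [0.19,-0.27,0.01]]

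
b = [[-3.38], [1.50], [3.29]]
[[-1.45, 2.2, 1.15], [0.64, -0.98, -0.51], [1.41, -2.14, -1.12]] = b@[[0.43, -0.65, -0.34]]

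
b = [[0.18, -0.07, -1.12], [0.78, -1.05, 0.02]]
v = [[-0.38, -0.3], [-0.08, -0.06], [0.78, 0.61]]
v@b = [[-0.3, 0.34, 0.42], [-0.06, 0.07, 0.09], [0.62, -0.7, -0.86]]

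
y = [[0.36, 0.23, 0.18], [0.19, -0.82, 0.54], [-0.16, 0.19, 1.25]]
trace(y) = 0.79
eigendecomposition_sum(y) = [[-0.03, 0.14, -0.03], [0.15, -0.86, 0.20], [-0.02, 0.09, -0.02]] + [[0.44, 0.06, -0.14], [0.09, 0.01, -0.03], [0.06, 0.01, -0.02]] + [[-0.06, 0.03, 0.35], [-0.06, 0.03, 0.37], [-0.21, 0.09, 1.29]]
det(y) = -0.50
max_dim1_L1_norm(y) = 1.6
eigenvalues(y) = [-0.91, 0.44, 1.26]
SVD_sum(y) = [[-0.00,-0.02,0.14],[-0.01,-0.09,0.64],[-0.01,-0.17,1.20]] + [[-0.03, 0.18, 0.02],[0.14, -0.74, -0.10],[-0.07, 0.37, 0.05]] + [[0.4,0.07,0.01],[0.06,0.01,0.00],[-0.08,-0.01,-0.00]]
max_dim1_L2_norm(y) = 1.27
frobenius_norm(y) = 1.68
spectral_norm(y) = 1.38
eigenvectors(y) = [[0.16, -0.97, 0.25], [-0.98, -0.21, 0.26], [0.1, -0.14, 0.93]]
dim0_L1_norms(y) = [0.71, 1.24, 1.97]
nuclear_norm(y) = 2.67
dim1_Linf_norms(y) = [0.36, 0.82, 1.25]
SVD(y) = [[0.10, -0.21, -0.97], [0.47, 0.87, -0.14], [0.88, -0.44, 0.19]] @ diag([1.3820537670569049, 0.8707380811393151, 0.4134520274682926]) @ [[-0.01,-0.14,0.99], [0.19,-0.97,-0.14], [-0.98,-0.18,-0.04]]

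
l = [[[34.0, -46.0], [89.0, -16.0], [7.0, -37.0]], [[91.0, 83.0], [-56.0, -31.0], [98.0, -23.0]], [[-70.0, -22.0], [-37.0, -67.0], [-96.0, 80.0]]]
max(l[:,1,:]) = 89.0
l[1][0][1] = 83.0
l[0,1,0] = 89.0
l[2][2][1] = 80.0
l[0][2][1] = -37.0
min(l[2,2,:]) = -96.0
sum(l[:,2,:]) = 29.0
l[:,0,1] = [-46.0, 83.0, -22.0]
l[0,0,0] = 34.0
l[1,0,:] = [91.0, 83.0]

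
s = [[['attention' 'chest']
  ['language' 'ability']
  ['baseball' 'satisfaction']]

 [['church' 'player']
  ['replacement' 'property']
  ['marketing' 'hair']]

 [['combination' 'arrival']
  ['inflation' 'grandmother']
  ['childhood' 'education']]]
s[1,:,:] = [['church', 'player'], ['replacement', 'property'], ['marketing', 'hair']]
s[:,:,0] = [['attention', 'language', 'baseball'], ['church', 'replacement', 'marketing'], ['combination', 'inflation', 'childhood']]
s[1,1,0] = 'replacement'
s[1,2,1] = 'hair'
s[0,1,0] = 'language'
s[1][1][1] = 'property'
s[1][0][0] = 'church'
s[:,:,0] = [['attention', 'language', 'baseball'], ['church', 'replacement', 'marketing'], ['combination', 'inflation', 'childhood']]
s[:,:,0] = [['attention', 'language', 'baseball'], ['church', 'replacement', 'marketing'], ['combination', 'inflation', 'childhood']]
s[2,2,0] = 'childhood'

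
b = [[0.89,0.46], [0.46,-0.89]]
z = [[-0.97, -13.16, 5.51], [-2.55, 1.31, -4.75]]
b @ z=[[-2.04,-11.11,2.72],  [1.82,-7.22,6.76]]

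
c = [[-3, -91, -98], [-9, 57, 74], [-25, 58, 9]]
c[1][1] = 57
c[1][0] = -9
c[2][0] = -25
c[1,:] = [-9, 57, 74]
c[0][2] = -98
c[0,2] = -98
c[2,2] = 9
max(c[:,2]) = 74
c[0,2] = -98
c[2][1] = 58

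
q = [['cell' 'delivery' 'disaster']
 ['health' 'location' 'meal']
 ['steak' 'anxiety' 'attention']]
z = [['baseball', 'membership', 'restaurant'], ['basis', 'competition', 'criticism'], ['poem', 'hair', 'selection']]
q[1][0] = 'health'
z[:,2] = ['restaurant', 'criticism', 'selection']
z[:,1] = ['membership', 'competition', 'hair']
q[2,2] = 'attention'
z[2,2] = 'selection'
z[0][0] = 'baseball'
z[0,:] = ['baseball', 'membership', 'restaurant']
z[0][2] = 'restaurant'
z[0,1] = 'membership'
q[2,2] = 'attention'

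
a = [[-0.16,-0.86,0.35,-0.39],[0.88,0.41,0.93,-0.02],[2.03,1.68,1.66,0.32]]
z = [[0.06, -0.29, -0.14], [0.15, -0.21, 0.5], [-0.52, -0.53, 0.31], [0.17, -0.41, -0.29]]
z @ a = [[-0.55, -0.41, -0.48, -0.06], [0.81, 0.62, 0.69, 0.11], [0.25, 0.75, -0.16, 0.31], [-0.98, -0.80, -0.80, -0.15]]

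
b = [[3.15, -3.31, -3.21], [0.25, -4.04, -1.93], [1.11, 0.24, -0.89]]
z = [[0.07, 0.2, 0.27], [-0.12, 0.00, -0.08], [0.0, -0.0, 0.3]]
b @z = [[0.62, 0.63, 0.15], [0.50, 0.05, -0.19], [0.05, 0.22, 0.01]]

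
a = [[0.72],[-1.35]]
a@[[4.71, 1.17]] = [[3.39, 0.84],[-6.36, -1.58]]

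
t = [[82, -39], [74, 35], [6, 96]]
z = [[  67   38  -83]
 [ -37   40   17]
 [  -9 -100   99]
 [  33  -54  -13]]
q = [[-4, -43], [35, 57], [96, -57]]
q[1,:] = [35, 57]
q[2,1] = -57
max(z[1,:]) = 40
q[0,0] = -4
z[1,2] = 17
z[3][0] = 33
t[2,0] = 6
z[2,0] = -9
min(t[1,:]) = 35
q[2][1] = -57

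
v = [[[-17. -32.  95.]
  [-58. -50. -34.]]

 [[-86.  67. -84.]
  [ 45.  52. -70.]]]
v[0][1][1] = -50.0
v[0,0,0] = -17.0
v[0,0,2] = 95.0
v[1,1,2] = -70.0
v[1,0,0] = -86.0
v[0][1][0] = -58.0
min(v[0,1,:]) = -58.0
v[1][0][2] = -84.0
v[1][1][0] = 45.0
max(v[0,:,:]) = 95.0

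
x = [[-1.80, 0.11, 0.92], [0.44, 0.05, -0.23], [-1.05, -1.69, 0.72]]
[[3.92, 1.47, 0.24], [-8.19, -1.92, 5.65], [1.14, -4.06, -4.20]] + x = [[2.12, 1.58, 1.16],[-7.75, -1.87, 5.42],[0.09, -5.75, -3.48]]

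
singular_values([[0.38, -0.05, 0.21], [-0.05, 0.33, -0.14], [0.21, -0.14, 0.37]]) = [0.64, 0.3, 0.14]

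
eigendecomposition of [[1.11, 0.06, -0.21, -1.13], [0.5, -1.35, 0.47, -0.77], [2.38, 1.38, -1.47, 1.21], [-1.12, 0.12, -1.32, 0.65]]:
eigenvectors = [[-0.63+0.00j, -0.06-0.28j, (-0.06+0.28j), -0.26+0.00j], [(-0.27+0j), 0.11+0.15j, (0.11-0.15j), (0.78+0j)], [(-0.29+0j), -0.77+0.00j, (-0.77-0j), (-0.36+0j)], [(0.67+0j), -0.30-0.45j, (-0.3+0.45j), (-0.44+0j)]]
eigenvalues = [(2.23+0j), (-1+1.33j), (-1-1.33j), (-1.3+0j)]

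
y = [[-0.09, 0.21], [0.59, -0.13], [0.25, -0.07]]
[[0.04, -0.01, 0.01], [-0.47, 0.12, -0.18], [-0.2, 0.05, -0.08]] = y @ [[-0.83, 0.22, -0.32], [-0.17, 0.04, -0.07]]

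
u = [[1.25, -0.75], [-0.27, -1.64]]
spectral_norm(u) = 1.84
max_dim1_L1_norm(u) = 2.0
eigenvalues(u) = [1.32, -1.71]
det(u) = -2.25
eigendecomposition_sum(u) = [[1.29, -0.33],  [-0.12, 0.03]] + [[-0.04,-0.42], [-0.15,-1.67]]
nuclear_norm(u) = 3.06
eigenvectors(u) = [[1.00, 0.25], [-0.09, 0.97]]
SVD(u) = [[0.58, 0.82], [0.82, -0.58]] @ diag([1.8415922139935201, 1.2231263701508706]) @ [[0.27, -0.96], [0.96, 0.27]]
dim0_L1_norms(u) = [1.52, 2.39]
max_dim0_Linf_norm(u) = 1.64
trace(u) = -0.39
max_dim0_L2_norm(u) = 1.8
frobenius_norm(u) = 2.21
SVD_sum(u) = [[0.29, -1.02], [0.41, -1.45]] + [[0.96, 0.27], [-0.68, -0.19]]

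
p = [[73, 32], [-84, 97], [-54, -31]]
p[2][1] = -31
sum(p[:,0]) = -65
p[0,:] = [73, 32]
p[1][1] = 97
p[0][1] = 32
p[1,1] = 97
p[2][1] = -31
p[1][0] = -84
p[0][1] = 32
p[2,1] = -31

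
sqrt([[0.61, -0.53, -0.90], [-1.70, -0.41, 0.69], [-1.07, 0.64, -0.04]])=[[0.89, -0.03, -0.53], [-1.98, -0.16, -0.52], [0.48, 0.96, 0.84]]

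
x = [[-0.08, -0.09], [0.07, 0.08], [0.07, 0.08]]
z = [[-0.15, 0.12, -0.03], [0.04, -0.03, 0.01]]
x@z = [[0.01, -0.01, 0.00], [-0.01, 0.01, -0.0], [-0.01, 0.01, -0.00]]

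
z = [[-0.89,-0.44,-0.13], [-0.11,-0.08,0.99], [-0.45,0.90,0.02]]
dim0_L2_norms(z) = [1.0, 1.0, 1.0]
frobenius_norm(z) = 1.74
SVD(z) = [[-0.11, 0.84, 0.53], [0.14, 0.55, -0.83], [-0.98, -0.02, -0.18]] @ diag([1.0067350071520627, 1.002711860384869, 0.9975738320635971]) @ [[0.52, -0.84, 0.14], [-0.80, -0.43, 0.43], [-0.3, -0.33, -0.89]]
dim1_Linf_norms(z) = [0.89, 0.99, 0.9]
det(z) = 1.01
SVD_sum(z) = [[-0.06, 0.10, -0.02], [0.08, -0.12, 0.02], [-0.52, 0.83, -0.14]] + [[-0.67, -0.36, 0.36],  [-0.44, -0.23, 0.24],  [0.01, 0.01, -0.01]] + [[-0.16,-0.18,-0.48], [0.25,0.28,0.73], [0.06,0.06,0.16]]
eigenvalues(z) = [(1+0j), (-0.98+0.23j), (-0.98-0.23j)]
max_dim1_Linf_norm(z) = 0.99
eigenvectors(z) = [[0.21+0.00j, (0.69+0j), 0.69-0.00j], [-0.67+0.00j, 0.10-0.51j, 0.10+0.51j], [(-0.71+0j), (0.1+0.49j), (0.1-0.49j)]]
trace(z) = -0.95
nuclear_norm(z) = 3.01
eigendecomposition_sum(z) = [[0.04-0.00j, (-0.14+0j), (-0.15-0j)], [(-0.14+0j), (0.45-0j), 0.48+0.00j], [(-0.15+0j), (0.48-0j), 0.50+0.00j]] + [[(-0.47+0.11j), (-0.15-0.33j), (0.01+0.35j)],[(0.01+0.36j), (-0.27+0.06j), (0.26+0.05j)],[(-0.15-0.31j), 0.21-0.16j, (-0.24+0.06j)]] + [[(-0.47-0.11j), -0.15+0.33j, 0.01-0.35j],[0.01-0.36j, (-0.27-0.06j), (0.26-0.05j)],[(-0.15+0.31j), (0.21+0.16j), (-0.24-0.06j)]]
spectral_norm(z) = 1.01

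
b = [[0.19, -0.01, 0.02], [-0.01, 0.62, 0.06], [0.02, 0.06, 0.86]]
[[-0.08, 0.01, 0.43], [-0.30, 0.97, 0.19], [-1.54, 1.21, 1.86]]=b@[[-0.23, -0.03, 2.05], [-0.32, 1.44, 0.14], [-1.76, 1.31, 2.10]]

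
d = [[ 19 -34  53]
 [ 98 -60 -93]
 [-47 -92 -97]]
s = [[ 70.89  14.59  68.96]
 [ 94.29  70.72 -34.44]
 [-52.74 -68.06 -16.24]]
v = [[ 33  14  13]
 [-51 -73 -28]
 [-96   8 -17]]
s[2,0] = -52.74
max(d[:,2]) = 53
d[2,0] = -47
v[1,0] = -51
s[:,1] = [14.59, 70.72, -68.06]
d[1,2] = -93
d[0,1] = -34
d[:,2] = [53, -93, -97]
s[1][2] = -34.44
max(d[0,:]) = 53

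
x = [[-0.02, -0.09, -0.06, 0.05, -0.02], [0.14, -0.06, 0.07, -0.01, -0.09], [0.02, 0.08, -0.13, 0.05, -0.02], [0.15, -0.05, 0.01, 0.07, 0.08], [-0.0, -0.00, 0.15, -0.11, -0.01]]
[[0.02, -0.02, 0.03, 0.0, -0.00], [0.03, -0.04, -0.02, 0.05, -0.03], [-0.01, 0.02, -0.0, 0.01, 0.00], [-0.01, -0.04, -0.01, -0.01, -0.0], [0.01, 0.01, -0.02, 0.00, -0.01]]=x @[[0.01, -0.12, -0.18, 0.14, -0.10], [-0.22, 0.17, -0.2, 0.04, 0.05], [-0.08, -0.15, -0.11, 0.0, -0.01], [-0.17, -0.26, 0.07, 0.01, 0.03], [-0.16, 0.1, 0.03, -0.31, 0.17]]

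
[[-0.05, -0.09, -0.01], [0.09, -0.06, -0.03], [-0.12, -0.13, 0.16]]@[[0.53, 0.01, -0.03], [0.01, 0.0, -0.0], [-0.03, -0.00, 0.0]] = [[-0.03, -0.0, 0.00], [0.05, 0.00, -0.00], [-0.07, -0.0, 0.00]]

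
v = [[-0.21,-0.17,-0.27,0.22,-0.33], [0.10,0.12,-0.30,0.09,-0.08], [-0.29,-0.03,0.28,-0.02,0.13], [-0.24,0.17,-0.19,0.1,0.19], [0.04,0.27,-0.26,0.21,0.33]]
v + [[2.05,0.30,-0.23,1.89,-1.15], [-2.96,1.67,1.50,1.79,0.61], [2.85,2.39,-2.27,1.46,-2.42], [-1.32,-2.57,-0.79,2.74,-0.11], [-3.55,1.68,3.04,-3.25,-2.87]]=[[1.84, 0.13, -0.5, 2.11, -1.48],[-2.86, 1.79, 1.2, 1.88, 0.53],[2.56, 2.36, -1.99, 1.44, -2.29],[-1.56, -2.40, -0.98, 2.84, 0.08],[-3.51, 1.95, 2.78, -3.04, -2.54]]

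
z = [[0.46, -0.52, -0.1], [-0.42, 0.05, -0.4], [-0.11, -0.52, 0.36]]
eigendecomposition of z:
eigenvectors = [[0.45, 0.66, -0.64], [0.73, -0.58, -0.09], [0.51, 0.47, 0.77]]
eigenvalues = [-0.49, 0.85, 0.51]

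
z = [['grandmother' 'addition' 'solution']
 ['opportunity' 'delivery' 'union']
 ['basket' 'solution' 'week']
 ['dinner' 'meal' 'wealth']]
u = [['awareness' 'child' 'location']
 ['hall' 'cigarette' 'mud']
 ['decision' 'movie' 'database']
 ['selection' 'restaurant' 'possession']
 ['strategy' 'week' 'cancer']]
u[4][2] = 'cancer'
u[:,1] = ['child', 'cigarette', 'movie', 'restaurant', 'week']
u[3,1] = 'restaurant'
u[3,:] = ['selection', 'restaurant', 'possession']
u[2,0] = 'decision'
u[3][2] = 'possession'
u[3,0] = 'selection'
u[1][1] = 'cigarette'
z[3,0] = 'dinner'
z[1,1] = 'delivery'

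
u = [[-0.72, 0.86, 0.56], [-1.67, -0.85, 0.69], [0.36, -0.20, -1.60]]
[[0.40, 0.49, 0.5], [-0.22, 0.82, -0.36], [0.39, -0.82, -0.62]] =u @ [[-0.26, -0.32, 0.13], [0.48, 0.02, 0.46], [-0.36, 0.44, 0.36]]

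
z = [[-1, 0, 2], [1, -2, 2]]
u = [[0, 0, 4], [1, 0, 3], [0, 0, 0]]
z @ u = [[0, 0, -4], [-2, 0, -2]]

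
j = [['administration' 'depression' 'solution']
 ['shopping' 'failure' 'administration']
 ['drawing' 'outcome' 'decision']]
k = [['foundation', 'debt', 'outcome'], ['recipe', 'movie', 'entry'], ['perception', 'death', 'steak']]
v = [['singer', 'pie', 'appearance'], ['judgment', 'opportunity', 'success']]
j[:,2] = ['solution', 'administration', 'decision']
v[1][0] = 'judgment'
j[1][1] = 'failure'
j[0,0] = 'administration'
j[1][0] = 'shopping'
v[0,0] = 'singer'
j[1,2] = 'administration'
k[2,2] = 'steak'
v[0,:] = ['singer', 'pie', 'appearance']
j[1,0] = 'shopping'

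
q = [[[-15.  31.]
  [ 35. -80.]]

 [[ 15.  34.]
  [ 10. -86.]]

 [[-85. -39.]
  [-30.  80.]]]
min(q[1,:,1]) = -86.0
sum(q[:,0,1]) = 26.0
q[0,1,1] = -80.0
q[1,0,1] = 34.0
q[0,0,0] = -15.0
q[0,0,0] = -15.0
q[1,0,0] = 15.0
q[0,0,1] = 31.0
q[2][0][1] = -39.0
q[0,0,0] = -15.0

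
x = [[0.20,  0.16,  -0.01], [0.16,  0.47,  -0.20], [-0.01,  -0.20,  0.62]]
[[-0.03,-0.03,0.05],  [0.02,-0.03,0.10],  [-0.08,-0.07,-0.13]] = x@[[-0.18, -0.09, 0.15], [0.06, -0.10, 0.09], [-0.11, -0.14, -0.18]]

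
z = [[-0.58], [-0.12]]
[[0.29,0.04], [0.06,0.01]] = z @ [[-0.5, -0.07]]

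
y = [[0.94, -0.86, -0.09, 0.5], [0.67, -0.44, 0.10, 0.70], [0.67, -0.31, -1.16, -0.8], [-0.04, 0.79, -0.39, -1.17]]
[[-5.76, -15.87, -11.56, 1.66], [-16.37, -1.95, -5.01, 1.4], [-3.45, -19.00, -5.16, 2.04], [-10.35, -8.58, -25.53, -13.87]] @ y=[[-23.86, 16.83, 11.69, -6.68], [-20.11, 17.60, 6.54, -7.18], [-19.51, 14.54, 3.60, -13.28], [-32.03, 9.63, 35.10, 25.47]]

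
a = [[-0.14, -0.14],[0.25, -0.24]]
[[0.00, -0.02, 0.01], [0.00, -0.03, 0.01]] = a@[[-0.00, 0.01, -0.00], [-0.01, 0.14, -0.04]]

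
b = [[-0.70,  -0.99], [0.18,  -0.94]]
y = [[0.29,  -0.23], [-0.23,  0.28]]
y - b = [[0.99, 0.76], [-0.41, 1.22]]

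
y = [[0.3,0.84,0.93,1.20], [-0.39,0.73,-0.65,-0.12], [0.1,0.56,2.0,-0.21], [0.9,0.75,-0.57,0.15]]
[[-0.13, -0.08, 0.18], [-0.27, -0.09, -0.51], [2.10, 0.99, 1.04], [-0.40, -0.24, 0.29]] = y @ [[0.05, -0.04, 0.67], [0.27, 0.14, 0.00], [0.87, 0.41, 0.45], [-0.98, -0.47, -0.37]]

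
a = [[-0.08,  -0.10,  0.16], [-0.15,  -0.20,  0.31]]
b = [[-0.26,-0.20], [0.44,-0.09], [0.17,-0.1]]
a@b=[[0.00, 0.01], [0.00, 0.02]]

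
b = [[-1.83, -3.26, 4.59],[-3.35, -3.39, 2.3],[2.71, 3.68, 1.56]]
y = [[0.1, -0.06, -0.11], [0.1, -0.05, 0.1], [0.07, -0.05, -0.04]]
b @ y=[[-0.19, 0.04, -0.31], [-0.51, 0.26, -0.06], [0.75, -0.42, 0.01]]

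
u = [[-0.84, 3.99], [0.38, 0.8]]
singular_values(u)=[4.14, 0.53]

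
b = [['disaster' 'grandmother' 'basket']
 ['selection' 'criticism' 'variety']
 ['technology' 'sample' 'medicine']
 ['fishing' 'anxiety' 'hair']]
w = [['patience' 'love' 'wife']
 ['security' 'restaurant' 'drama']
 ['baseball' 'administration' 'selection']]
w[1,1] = 'restaurant'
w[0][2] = 'wife'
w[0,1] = 'love'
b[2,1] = 'sample'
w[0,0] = 'patience'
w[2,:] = ['baseball', 'administration', 'selection']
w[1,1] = 'restaurant'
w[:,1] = ['love', 'restaurant', 'administration']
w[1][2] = 'drama'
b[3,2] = 'hair'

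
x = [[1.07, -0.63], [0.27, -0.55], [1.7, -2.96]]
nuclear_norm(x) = 4.23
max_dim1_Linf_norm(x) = 2.96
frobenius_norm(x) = 3.68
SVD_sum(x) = [[0.6,  -0.93], [0.33,  -0.51], [1.84,  -2.87]] + [[0.47, 0.3], [-0.06, -0.04], [-0.14, -0.09]]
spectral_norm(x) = 3.64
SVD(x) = [[-0.30, 0.95],[-0.17, -0.12],[-0.94, -0.29]] @ diag([3.636183692000347, 0.5890400309238074]) @ [[-0.54, 0.84],[0.84, 0.54]]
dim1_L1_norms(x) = [1.7, 0.82, 4.66]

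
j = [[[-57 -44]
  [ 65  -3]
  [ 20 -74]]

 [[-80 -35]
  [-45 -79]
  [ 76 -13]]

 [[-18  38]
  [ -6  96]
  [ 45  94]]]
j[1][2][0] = 76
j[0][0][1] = -44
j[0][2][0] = 20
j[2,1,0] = -6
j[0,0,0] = -57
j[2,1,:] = [-6, 96]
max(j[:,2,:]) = 94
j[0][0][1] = -44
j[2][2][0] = 45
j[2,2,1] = 94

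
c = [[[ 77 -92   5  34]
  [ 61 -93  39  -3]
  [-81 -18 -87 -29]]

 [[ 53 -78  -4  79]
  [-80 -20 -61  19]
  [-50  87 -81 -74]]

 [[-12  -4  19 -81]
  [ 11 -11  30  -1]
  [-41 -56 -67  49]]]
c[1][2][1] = 87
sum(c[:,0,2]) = 20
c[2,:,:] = [[-12, -4, 19, -81], [11, -11, 30, -1], [-41, -56, -67, 49]]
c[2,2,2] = -67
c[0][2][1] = -18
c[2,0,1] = -4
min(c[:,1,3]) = -3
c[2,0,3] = -81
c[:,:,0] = [[77, 61, -81], [53, -80, -50], [-12, 11, -41]]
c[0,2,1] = -18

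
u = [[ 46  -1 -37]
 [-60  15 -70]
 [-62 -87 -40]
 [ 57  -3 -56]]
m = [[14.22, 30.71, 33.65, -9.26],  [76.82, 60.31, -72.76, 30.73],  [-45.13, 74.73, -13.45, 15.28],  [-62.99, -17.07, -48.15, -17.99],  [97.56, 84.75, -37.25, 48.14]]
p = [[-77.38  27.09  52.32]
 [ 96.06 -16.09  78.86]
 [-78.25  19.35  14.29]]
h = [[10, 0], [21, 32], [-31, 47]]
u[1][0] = -60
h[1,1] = 32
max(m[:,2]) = 33.65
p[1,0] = 96.06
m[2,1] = 74.73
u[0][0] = 46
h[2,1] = 47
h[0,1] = 0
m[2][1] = 74.73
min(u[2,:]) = -87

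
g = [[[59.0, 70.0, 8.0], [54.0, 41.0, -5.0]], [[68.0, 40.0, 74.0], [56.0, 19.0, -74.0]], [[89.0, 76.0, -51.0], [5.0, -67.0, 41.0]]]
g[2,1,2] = 41.0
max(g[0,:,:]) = 70.0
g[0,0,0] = 59.0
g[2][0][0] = 89.0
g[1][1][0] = 56.0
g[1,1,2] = -74.0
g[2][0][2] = -51.0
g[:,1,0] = [54.0, 56.0, 5.0]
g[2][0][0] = 89.0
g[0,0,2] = 8.0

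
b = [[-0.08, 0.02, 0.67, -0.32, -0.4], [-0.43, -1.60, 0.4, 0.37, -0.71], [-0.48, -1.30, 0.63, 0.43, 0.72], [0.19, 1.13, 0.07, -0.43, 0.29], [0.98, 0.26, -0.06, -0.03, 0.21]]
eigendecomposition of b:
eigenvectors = [[-0.35+0.00j,-0.16-0.52j,(-0.16+0.52j),(-0.01+0j),(-0.29+0j)], [(0.02+0j),0.20-0.20j,0.20+0.20j,(0.35+0j),0.62+0.00j], [-0.83+0.00j,0.59+0.00j,0.59-0.00j,(0.31+0j),0.40+0.00j], [-0.17+0.00j,(-0.2-0.15j),(-0.2+0.15j),0.87+0.00j,-0.60+0.00j], [-0.41+0.00j,(-0.37+0.29j),-0.37-0.29j,(-0.16+0j),(0.07+0j)]]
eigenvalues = [(0.9+0j), (-0.29+1.11j), (-0.29-1.11j), (-0+0j), (-1.59+0j)]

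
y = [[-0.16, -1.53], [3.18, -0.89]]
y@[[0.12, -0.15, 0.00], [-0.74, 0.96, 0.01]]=[[1.11,-1.44,-0.02], [1.04,-1.33,-0.01]]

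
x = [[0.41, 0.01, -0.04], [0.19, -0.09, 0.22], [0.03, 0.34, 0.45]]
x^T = [[0.41, 0.19, 0.03], [0.01, -0.09, 0.34], [-0.04, 0.22, 0.45]]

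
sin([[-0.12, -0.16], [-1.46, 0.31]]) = [[-0.12,-0.15],[-1.39,0.29]]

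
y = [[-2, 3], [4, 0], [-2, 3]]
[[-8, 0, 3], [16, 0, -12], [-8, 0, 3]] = y@[[4, 0, -3], [0, 0, -1]]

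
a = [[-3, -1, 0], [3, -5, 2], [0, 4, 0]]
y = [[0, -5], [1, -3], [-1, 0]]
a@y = [[-1, 18], [-7, 0], [4, -12]]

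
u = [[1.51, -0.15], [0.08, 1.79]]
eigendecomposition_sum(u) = [[2.04, 1.34], [-0.72, -0.47]] + [[-0.53,  -1.49], [0.80,  2.26]]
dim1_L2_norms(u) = [1.52, 1.79]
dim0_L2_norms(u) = [1.51, 1.8]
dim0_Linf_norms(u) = [1.51, 1.79]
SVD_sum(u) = [[0.02, -0.28], [-0.16, 1.77]] + [[1.49, 0.13], [0.24, 0.02]]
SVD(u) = [[-0.16, 0.99], [0.99, 0.16]] @ diag([1.7983114175715267, 1.5096940237782905]) @ [[-0.09, 1.0],  [1.0, 0.09]]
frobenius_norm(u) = 2.35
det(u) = 2.71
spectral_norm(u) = 1.80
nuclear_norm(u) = 3.31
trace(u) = 3.30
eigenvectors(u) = [[-0.94, 0.55], [0.33, -0.83]]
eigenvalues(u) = [1.56, 1.74]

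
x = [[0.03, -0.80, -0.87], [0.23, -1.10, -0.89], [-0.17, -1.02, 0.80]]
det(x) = 0.339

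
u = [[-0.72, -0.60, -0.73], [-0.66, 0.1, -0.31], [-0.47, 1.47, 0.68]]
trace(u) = 0.06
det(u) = -0.06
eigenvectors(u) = [[0.84, 0.41, -0.39],[0.5, 0.01, -0.45],[-0.21, -0.91, 0.8]]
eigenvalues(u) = [-0.89, 0.87, 0.08]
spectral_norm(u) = 1.84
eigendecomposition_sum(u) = [[-1.05,0.07,-0.47], [-0.62,0.04,-0.28], [0.26,-0.02,0.12]] + [[0.38,-0.74,-0.24], [0.01,-0.02,-0.01], [-0.83,1.63,0.52]] + [[-0.05, 0.07, -0.02],[-0.05, 0.08, -0.02],[0.10, -0.15, 0.04]]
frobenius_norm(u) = 2.19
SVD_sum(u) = [[0.03,-0.74,-0.45], [0.0,-0.05,-0.03], [-0.05,1.39,0.84]] + [[-0.74, 0.15, -0.29], [-0.67, 0.14, -0.26], [-0.42, 0.09, -0.17]] + [[-0.01, -0.01, 0.01], [0.01, 0.01, -0.02], [-0.0, -0.0, 0.01]]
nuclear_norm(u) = 3.05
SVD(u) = [[0.47,0.68,0.56], [0.03,0.62,-0.78], [-0.88,0.39,0.27]] @ diag([1.8420257286782302, 1.1846474259788002, 0.02741698395590482]) @ [[0.03, -0.86, -0.52], [-0.91, 0.19, -0.36], [-0.41, -0.48, 0.78]]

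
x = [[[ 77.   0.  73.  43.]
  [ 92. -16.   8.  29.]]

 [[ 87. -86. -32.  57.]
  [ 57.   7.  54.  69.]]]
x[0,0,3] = 43.0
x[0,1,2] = 8.0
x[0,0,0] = 77.0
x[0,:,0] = [77.0, 92.0]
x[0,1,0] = 92.0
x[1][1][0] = 57.0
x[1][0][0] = 87.0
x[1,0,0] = 87.0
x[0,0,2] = 73.0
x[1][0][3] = 57.0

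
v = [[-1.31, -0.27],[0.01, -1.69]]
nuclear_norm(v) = 3.01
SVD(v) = [[0.34, 0.94], [0.94, -0.34]] @ diag([1.7367364554857454, 1.276301878156892]) @ [[-0.25, -0.97], [-0.97, 0.25]]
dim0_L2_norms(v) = [1.31, 1.71]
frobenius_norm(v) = 2.16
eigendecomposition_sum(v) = [[-1.34, 0.97], [-0.04, 0.03]] + [[0.03, -1.24], [0.05, -1.72]]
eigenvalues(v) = [-1.32, -1.68]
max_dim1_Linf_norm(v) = 1.69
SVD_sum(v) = [[-0.15, -0.57], [-0.41, -1.58]] + [[-1.16, 0.30], [0.42, -0.11]]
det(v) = 2.22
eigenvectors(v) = [[1.0, 0.59], [0.03, 0.81]]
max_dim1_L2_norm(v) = 1.69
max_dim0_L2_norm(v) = 1.71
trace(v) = -3.00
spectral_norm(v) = 1.74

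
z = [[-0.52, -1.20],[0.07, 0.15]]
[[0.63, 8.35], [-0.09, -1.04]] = z @ [[-1.83, 1.15], [0.27, -7.46]]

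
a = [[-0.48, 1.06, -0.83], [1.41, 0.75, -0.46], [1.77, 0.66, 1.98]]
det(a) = -4.351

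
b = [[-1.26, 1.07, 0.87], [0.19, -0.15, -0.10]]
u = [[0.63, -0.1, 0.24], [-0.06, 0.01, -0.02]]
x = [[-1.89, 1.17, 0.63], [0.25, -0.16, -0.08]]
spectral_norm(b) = 1.89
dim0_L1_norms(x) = [2.14, 1.33, 0.71]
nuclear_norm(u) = 0.69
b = u + x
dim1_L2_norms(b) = [1.87, 0.26]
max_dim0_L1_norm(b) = 1.45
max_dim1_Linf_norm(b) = 1.26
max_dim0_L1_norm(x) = 2.14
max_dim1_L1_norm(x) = 3.69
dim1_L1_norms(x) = [3.69, 0.49]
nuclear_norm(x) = 2.34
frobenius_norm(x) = 2.33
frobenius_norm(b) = 1.89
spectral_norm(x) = 2.33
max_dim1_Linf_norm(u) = 0.63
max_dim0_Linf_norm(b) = 1.26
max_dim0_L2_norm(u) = 0.63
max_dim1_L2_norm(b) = 1.87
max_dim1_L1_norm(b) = 3.2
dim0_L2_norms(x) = [1.91, 1.18, 0.64]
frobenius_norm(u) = 0.68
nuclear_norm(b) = 1.91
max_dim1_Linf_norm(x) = 1.89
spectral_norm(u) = 0.68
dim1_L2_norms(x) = [2.31, 0.31]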